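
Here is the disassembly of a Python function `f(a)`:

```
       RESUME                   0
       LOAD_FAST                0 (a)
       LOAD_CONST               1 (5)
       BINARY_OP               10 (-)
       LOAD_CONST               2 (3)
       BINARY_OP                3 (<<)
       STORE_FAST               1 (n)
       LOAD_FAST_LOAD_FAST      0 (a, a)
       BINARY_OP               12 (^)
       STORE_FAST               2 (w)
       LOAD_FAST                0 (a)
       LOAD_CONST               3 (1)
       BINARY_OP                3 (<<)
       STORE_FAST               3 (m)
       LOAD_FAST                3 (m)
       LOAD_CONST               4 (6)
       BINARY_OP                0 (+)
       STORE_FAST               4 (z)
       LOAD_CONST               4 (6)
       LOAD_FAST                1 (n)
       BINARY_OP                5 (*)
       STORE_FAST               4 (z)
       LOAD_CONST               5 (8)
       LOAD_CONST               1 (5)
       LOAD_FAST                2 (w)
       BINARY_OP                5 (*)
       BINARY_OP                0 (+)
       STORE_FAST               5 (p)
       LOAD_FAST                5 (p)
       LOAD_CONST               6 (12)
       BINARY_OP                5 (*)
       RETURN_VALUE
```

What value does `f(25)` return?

96

LOAD_FAST a → push 25. Stack: [25]
LOAD_CONST → push 5. Stack: [25, 5]
BINARY_OP - → 25 - 5 = 20. Stack: [20]
LOAD_CONST → push 3. Stack: [20, 3]
BINARY_OP << → 20 << 3 = 160. Stack: [160]
STORE_FAST n → n=160. Stack: []
LOAD_FAST_LOAD_FAST a,a → push 25,25. Stack: [25, 25]
BINARY_OP ^ → 25 ^ 25 = 0. Stack: [0]
STORE_FAST w → w=0. Stack: []
LOAD_FAST a → push 25. Stack: [25]
LOAD_CONST → push 1. Stack: [25, 1]
BINARY_OP << → 25 << 1 = 50. Stack: [50]
STORE_FAST m → m=50. Stack: []
LOAD_FAST m → push 50. Stack: [50]
LOAD_CONST → push 6. Stack: [50, 6]
BINARY_OP + → 50 + 6 = 56. Stack: [56]
STORE_FAST z → z=56. Stack: []
LOAD_CONST → push 6. Stack: [6]
LOAD_FAST n → push 160. Stack: [6, 160]
BINARY_OP * → 6 * 160 = 960. Stack: [960]
STORE_FAST z → z=960. Stack: []
LOAD_CONST → push 8. Stack: [8]
LOAD_CONST → push 5. Stack: [8, 5]
LOAD_FAST w → push 0. Stack: [8, 5, 0]
BINARY_OP * → 5 * 0 = 0. Stack: [8, 0]
BINARY_OP + → 8 + 0 = 8. Stack: [8]
STORE_FAST p → p=8. Stack: []
LOAD_FAST p → push 8. Stack: [8]
LOAD_CONST → push 12. Stack: [8, 12]
BINARY_OP * → 8 * 12 = 96. Stack: [96]
RETURN_VALUE → return 96.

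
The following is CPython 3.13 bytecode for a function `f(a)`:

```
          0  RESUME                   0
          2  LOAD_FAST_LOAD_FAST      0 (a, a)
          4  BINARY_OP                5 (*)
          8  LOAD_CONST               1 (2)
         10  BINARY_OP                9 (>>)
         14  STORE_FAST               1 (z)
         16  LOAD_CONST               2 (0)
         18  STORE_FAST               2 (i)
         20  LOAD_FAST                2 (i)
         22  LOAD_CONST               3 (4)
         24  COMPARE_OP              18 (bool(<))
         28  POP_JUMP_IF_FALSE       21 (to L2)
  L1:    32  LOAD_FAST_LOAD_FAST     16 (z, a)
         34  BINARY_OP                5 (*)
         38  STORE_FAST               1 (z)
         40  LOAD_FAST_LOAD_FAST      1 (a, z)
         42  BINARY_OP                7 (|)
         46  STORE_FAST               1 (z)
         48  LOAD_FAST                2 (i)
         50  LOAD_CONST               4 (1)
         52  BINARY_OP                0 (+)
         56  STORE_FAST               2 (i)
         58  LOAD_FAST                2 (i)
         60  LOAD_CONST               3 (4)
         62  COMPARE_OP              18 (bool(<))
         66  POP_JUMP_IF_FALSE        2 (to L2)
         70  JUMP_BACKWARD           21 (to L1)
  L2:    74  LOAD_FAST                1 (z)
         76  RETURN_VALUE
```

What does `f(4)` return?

LOAD_FAST_LOAD_FAST a,a → push 4,4
BINARY_OP * → 4 * 4 = 16
LOAD_CONST → push 2
BINARY_OP >> → 16 >> 2 = 4
STORE_FAST z → z=4
LOAD_CONST → push 0
STORE_FAST i → i=0
LOAD_FAST i → push 0
LOAD_CONST → push 4
COMPARE_OP bool(<) → 0 vs 4 = True
POP_JUMP_IF_FALSE → pop True; no jump
LOAD_FAST_LOAD_FAST z,a → push 4,4
BINARY_OP * → 4 * 4 = 16
STORE_FAST z → z=16
LOAD_FAST_LOAD_FAST a,z → push 4,16
BINARY_OP | → 4 | 16 = 20
STORE_FAST z → z=20
LOAD_FAST i → push 0
LOAD_CONST → push 1
BINARY_OP + → 0 + 1 = 1
STORE_FAST i → i=1
LOAD_FAST i → push 1
LOAD_CONST → push 4
COMPARE_OP bool(<) → 1 vs 4 = True
POP_JUMP_IF_FALSE → pop True; no jump
LOAD_FAST_LOAD_FAST z,a → push 20,4
BINARY_OP * → 20 * 4 = 80
STORE_FAST z → z=80
LOAD_FAST_LOAD_FAST a,z → push 4,80
BINARY_OP | → 4 | 80 = 84
STORE_FAST z → z=84
LOAD_FAST i → push 1
LOAD_CONST → push 1
BINARY_OP + → 1 + 1 = 2
STORE_FAST i → i=2
LOAD_FAST i → push 2
LOAD_CONST → push 4
COMPARE_OP bool(<) → 2 vs 4 = True
POP_JUMP_IF_FALSE → pop True; no jump
LOAD_FAST_LOAD_FAST z,a → push 84,4
BINARY_OP * → 84 * 4 = 336
STORE_FAST z → z=336
LOAD_FAST_LOAD_FAST a,z → push 4,336
BINARY_OP | → 4 | 336 = 340
STORE_FAST z → z=340
LOAD_FAST i → push 2
LOAD_CONST → push 1
BINARY_OP + → 2 + 1 = 3
STORE_FAST i → i=3
LOAD_FAST i → push 3
LOAD_CONST → push 4
COMPARE_OP bool(<) → 3 vs 4 = True
POP_JUMP_IF_FALSE → pop True; no jump
LOAD_FAST_LOAD_FAST z,a → push 340,4
BINARY_OP * → 340 * 4 = 1360
STORE_FAST z → z=1360
LOAD_FAST_LOAD_FAST a,z → push 4,1360
BINARY_OP | → 4 | 1360 = 1364
STORE_FAST z → z=1364
LOAD_FAST i → push 3
LOAD_CONST → push 1
BINARY_OP + → 3 + 1 = 4
STORE_FAST i → i=4
LOAD_FAST i → push 4
LOAD_CONST → push 4
COMPARE_OP bool(<) → 4 vs 4 = False
POP_JUMP_IF_FALSE → pop False; jump
LOAD_FAST z → push 1364
RETURN_VALUE → return 1364.

1364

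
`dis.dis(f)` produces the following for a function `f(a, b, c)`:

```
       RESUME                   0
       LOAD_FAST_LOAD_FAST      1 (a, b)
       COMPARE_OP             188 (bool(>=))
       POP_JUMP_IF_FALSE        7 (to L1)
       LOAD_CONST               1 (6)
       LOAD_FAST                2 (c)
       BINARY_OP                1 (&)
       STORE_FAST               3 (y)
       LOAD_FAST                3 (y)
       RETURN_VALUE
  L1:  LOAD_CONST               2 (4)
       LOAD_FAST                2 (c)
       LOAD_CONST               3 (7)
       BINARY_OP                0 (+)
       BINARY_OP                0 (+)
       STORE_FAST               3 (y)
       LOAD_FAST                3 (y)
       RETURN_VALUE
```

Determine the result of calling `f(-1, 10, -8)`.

LOAD_FAST_LOAD_FAST a,b → push -1,10. Stack: [-1, 10]
COMPARE_OP bool(>=) → -1 vs 10 = False. Stack: [False]
POP_JUMP_IF_FALSE → pop False; jump. Stack: []
LOAD_CONST → push 4. Stack: [4]
LOAD_FAST c → push -8. Stack: [4, -8]
LOAD_CONST → push 7. Stack: [4, -8, 7]
BINARY_OP + → -8 + 7 = -1. Stack: [4, -1]
BINARY_OP + → 4 + -1 = 3. Stack: [3]
STORE_FAST y → y=3. Stack: []
LOAD_FAST y → push 3. Stack: [3]
RETURN_VALUE → return 3.

3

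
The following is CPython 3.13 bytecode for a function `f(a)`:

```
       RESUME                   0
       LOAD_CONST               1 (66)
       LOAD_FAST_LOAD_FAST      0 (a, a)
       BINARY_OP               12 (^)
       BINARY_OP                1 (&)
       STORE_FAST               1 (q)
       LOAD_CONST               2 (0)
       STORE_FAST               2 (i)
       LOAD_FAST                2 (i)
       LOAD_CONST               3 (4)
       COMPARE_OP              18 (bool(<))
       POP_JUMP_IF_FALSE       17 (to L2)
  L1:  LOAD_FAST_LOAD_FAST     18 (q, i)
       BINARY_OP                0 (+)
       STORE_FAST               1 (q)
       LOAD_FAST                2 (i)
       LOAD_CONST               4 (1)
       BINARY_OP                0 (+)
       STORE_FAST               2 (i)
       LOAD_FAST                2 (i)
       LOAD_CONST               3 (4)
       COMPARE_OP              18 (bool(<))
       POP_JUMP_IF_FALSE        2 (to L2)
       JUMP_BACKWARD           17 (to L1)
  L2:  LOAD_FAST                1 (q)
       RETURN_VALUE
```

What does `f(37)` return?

6

LOAD_CONST → push 66. Stack: [66]
LOAD_FAST_LOAD_FAST a,a → push 37,37. Stack: [66, 37, 37]
BINARY_OP ^ → 37 ^ 37 = 0. Stack: [66, 0]
BINARY_OP & → 66 & 0 = 0. Stack: [0]
STORE_FAST q → q=0. Stack: []
LOAD_CONST → push 0. Stack: [0]
STORE_FAST i → i=0. Stack: []
LOAD_FAST i → push 0. Stack: [0]
LOAD_CONST → push 4. Stack: [0, 4]
COMPARE_OP bool(<) → 0 vs 4 = True. Stack: [True]
POP_JUMP_IF_FALSE → pop True; no jump. Stack: []
LOAD_FAST_LOAD_FAST q,i → push 0,0. Stack: [0, 0]
BINARY_OP + → 0 + 0 = 0. Stack: [0]
STORE_FAST q → q=0. Stack: []
LOAD_FAST i → push 0. Stack: [0]
LOAD_CONST → push 1. Stack: [0, 1]
BINARY_OP + → 0 + 1 = 1. Stack: [1]
STORE_FAST i → i=1. Stack: []
LOAD_FAST i → push 1. Stack: [1]
LOAD_CONST → push 4. Stack: [1, 4]
COMPARE_OP bool(<) → 1 vs 4 = True. Stack: [True]
POP_JUMP_IF_FALSE → pop True; no jump. Stack: []
LOAD_FAST_LOAD_FAST q,i → push 0,1. Stack: [0, 1]
BINARY_OP + → 0 + 1 = 1. Stack: [1]
STORE_FAST q → q=1. Stack: []
LOAD_FAST i → push 1. Stack: [1]
LOAD_CONST → push 1. Stack: [1, 1]
BINARY_OP + → 1 + 1 = 2. Stack: [2]
STORE_FAST i → i=2. Stack: []
LOAD_FAST i → push 2. Stack: [2]
LOAD_CONST → push 4. Stack: [2, 4]
COMPARE_OP bool(<) → 2 vs 4 = True. Stack: [True]
POP_JUMP_IF_FALSE → pop True; no jump. Stack: []
LOAD_FAST_LOAD_FAST q,i → push 1,2. Stack: [1, 2]
BINARY_OP + → 1 + 2 = 3. Stack: [3]
STORE_FAST q → q=3. Stack: []
LOAD_FAST i → push 2. Stack: [2]
LOAD_CONST → push 1. Stack: [2, 1]
BINARY_OP + → 2 + 1 = 3. Stack: [3]
STORE_FAST i → i=3. Stack: []
LOAD_FAST i → push 3. Stack: [3]
LOAD_CONST → push 4. Stack: [3, 4]
COMPARE_OP bool(<) → 3 vs 4 = True. Stack: [True]
POP_JUMP_IF_FALSE → pop True; no jump. Stack: []
LOAD_FAST_LOAD_FAST q,i → push 3,3. Stack: [3, 3]
BINARY_OP + → 3 + 3 = 6. Stack: [6]
STORE_FAST q → q=6. Stack: []
LOAD_FAST i → push 3. Stack: [3]
LOAD_CONST → push 1. Stack: [3, 1]
BINARY_OP + → 3 + 1 = 4. Stack: [4]
STORE_FAST i → i=4. Stack: []
LOAD_FAST i → push 4. Stack: [4]
LOAD_CONST → push 4. Stack: [4, 4]
COMPARE_OP bool(<) → 4 vs 4 = False. Stack: [False]
POP_JUMP_IF_FALSE → pop False; jump. Stack: []
LOAD_FAST q → push 6. Stack: [6]
RETURN_VALUE → return 6.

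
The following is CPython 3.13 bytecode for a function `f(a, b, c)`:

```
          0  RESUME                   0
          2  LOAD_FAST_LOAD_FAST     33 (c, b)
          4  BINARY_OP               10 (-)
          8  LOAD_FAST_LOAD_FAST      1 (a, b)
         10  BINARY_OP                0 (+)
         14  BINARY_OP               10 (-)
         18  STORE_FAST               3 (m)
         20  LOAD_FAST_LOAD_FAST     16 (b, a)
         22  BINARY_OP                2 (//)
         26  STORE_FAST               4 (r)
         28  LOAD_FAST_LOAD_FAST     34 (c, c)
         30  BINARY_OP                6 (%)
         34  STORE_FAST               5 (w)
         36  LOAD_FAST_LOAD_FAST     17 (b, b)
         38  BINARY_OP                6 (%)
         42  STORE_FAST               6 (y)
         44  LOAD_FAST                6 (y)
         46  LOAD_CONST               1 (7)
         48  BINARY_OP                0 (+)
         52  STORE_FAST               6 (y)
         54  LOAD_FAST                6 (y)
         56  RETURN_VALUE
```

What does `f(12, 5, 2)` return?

7

LOAD_FAST_LOAD_FAST c,b → push 2,5. Stack: [2, 5]
BINARY_OP - → 2 - 5 = -3. Stack: [-3]
LOAD_FAST_LOAD_FAST a,b → push 12,5. Stack: [-3, 12, 5]
BINARY_OP + → 12 + 5 = 17. Stack: [-3, 17]
BINARY_OP - → -3 - 17 = -20. Stack: [-20]
STORE_FAST m → m=-20. Stack: []
LOAD_FAST_LOAD_FAST b,a → push 5,12. Stack: [5, 12]
BINARY_OP // → 5 // 12 = 0. Stack: [0]
STORE_FAST r → r=0. Stack: []
LOAD_FAST_LOAD_FAST c,c → push 2,2. Stack: [2, 2]
BINARY_OP % → 2 % 2 = 0. Stack: [0]
STORE_FAST w → w=0. Stack: []
LOAD_FAST_LOAD_FAST b,b → push 5,5. Stack: [5, 5]
BINARY_OP % → 5 % 5 = 0. Stack: [0]
STORE_FAST y → y=0. Stack: []
LOAD_FAST y → push 0. Stack: [0]
LOAD_CONST → push 7. Stack: [0, 7]
BINARY_OP + → 0 + 7 = 7. Stack: [7]
STORE_FAST y → y=7. Stack: []
LOAD_FAST y → push 7. Stack: [7]
RETURN_VALUE → return 7.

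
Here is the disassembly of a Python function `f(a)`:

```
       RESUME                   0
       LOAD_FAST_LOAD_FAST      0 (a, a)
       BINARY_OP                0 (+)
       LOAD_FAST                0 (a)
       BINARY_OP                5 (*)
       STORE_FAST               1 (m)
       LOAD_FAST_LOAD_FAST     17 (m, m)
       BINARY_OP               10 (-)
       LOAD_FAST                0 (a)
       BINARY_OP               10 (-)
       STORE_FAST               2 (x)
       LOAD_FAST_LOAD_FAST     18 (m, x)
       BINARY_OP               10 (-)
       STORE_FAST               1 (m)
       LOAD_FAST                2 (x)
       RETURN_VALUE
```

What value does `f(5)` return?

-5

LOAD_FAST_LOAD_FAST a,a → push 5,5. Stack: [5, 5]
BINARY_OP + → 5 + 5 = 10. Stack: [10]
LOAD_FAST a → push 5. Stack: [10, 5]
BINARY_OP * → 10 * 5 = 50. Stack: [50]
STORE_FAST m → m=50. Stack: []
LOAD_FAST_LOAD_FAST m,m → push 50,50. Stack: [50, 50]
BINARY_OP - → 50 - 50 = 0. Stack: [0]
LOAD_FAST a → push 5. Stack: [0, 5]
BINARY_OP - → 0 - 5 = -5. Stack: [-5]
STORE_FAST x → x=-5. Stack: []
LOAD_FAST_LOAD_FAST m,x → push 50,-5. Stack: [50, -5]
BINARY_OP - → 50 - -5 = 55. Stack: [55]
STORE_FAST m → m=55. Stack: []
LOAD_FAST x → push -5. Stack: [-5]
RETURN_VALUE → return -5.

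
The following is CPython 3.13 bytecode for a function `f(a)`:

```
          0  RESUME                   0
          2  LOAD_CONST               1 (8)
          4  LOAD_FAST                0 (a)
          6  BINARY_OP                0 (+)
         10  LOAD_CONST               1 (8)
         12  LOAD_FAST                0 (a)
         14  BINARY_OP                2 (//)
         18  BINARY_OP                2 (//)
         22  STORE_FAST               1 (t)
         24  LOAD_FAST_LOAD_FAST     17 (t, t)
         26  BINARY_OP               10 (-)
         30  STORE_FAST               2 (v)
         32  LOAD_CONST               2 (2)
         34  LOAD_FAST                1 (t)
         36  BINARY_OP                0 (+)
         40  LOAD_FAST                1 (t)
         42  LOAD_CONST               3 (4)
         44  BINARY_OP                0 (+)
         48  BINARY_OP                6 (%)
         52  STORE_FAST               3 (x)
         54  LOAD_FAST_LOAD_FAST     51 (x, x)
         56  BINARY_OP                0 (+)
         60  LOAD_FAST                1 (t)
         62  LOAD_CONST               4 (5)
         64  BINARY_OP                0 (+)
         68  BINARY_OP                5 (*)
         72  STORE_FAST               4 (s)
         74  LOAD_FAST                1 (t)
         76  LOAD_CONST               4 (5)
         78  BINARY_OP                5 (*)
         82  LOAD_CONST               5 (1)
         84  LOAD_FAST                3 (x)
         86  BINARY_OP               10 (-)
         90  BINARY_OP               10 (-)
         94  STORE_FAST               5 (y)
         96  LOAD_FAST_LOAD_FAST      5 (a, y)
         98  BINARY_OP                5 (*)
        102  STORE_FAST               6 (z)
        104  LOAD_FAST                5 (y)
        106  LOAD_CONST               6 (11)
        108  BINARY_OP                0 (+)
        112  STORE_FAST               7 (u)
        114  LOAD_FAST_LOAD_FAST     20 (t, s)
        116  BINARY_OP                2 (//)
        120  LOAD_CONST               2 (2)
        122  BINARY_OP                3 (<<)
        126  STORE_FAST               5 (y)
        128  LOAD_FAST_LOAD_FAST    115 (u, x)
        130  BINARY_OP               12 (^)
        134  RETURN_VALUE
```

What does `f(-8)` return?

14

LOAD_CONST → push 8. Stack: [8]
LOAD_FAST a → push -8. Stack: [8, -8]
BINARY_OP + → 8 + -8 = 0. Stack: [0]
LOAD_CONST → push 8. Stack: [0, 8]
LOAD_FAST a → push -8. Stack: [0, 8, -8]
BINARY_OP // → 8 // -8 = -1. Stack: [0, -1]
BINARY_OP // → 0 // -1 = 0. Stack: [0]
STORE_FAST t → t=0. Stack: []
LOAD_FAST_LOAD_FAST t,t → push 0,0. Stack: [0, 0]
BINARY_OP - → 0 - 0 = 0. Stack: [0]
STORE_FAST v → v=0. Stack: []
LOAD_CONST → push 2. Stack: [2]
LOAD_FAST t → push 0. Stack: [2, 0]
BINARY_OP + → 2 + 0 = 2. Stack: [2]
LOAD_FAST t → push 0. Stack: [2, 0]
LOAD_CONST → push 4. Stack: [2, 0, 4]
BINARY_OP + → 0 + 4 = 4. Stack: [2, 4]
BINARY_OP % → 2 % 4 = 2. Stack: [2]
STORE_FAST x → x=2. Stack: []
LOAD_FAST_LOAD_FAST x,x → push 2,2. Stack: [2, 2]
BINARY_OP + → 2 + 2 = 4. Stack: [4]
LOAD_FAST t → push 0. Stack: [4, 0]
LOAD_CONST → push 5. Stack: [4, 0, 5]
BINARY_OP + → 0 + 5 = 5. Stack: [4, 5]
BINARY_OP * → 4 * 5 = 20. Stack: [20]
STORE_FAST s → s=20. Stack: []
LOAD_FAST t → push 0. Stack: [0]
LOAD_CONST → push 5. Stack: [0, 5]
BINARY_OP * → 0 * 5 = 0. Stack: [0]
LOAD_CONST → push 1. Stack: [0, 1]
LOAD_FAST x → push 2. Stack: [0, 1, 2]
BINARY_OP - → 1 - 2 = -1. Stack: [0, -1]
BINARY_OP - → 0 - -1 = 1. Stack: [1]
STORE_FAST y → y=1. Stack: []
LOAD_FAST_LOAD_FAST a,y → push -8,1. Stack: [-8, 1]
BINARY_OP * → -8 * 1 = -8. Stack: [-8]
STORE_FAST z → z=-8. Stack: []
LOAD_FAST y → push 1. Stack: [1]
LOAD_CONST → push 11. Stack: [1, 11]
BINARY_OP + → 1 + 11 = 12. Stack: [12]
STORE_FAST u → u=12. Stack: []
LOAD_FAST_LOAD_FAST t,s → push 0,20. Stack: [0, 20]
BINARY_OP // → 0 // 20 = 0. Stack: [0]
LOAD_CONST → push 2. Stack: [0, 2]
BINARY_OP << → 0 << 2 = 0. Stack: [0]
STORE_FAST y → y=0. Stack: []
LOAD_FAST_LOAD_FAST u,x → push 12,2. Stack: [12, 2]
BINARY_OP ^ → 12 ^ 2 = 14. Stack: [14]
RETURN_VALUE → return 14.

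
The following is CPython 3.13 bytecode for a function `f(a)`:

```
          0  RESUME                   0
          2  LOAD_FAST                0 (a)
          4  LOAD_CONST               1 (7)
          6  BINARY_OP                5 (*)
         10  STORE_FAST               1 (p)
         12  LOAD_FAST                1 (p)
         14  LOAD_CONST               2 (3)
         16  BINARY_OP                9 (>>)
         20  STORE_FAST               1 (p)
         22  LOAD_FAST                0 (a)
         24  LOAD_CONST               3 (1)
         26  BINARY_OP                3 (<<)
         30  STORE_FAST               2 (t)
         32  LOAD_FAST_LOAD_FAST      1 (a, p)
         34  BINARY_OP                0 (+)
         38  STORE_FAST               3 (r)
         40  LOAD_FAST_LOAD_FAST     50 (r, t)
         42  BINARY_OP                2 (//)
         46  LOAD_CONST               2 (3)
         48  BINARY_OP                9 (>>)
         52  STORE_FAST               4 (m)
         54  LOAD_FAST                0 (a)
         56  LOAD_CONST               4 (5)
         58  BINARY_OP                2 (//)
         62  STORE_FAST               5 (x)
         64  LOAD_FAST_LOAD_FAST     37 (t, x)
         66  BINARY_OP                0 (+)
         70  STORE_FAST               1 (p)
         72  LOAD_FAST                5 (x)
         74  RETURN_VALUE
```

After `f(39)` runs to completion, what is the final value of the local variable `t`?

LOAD_FAST a → push 39. Stack: [39]
LOAD_CONST → push 7. Stack: [39, 7]
BINARY_OP * → 39 * 7 = 273. Stack: [273]
STORE_FAST p → p=273. Stack: []
LOAD_FAST p → push 273. Stack: [273]
LOAD_CONST → push 3. Stack: [273, 3]
BINARY_OP >> → 273 >> 3 = 34. Stack: [34]
STORE_FAST p → p=34. Stack: []
LOAD_FAST a → push 39. Stack: [39]
LOAD_CONST → push 1. Stack: [39, 1]
BINARY_OP << → 39 << 1 = 78. Stack: [78]
STORE_FAST t → t=78. Stack: []
LOAD_FAST_LOAD_FAST a,p → push 39,34. Stack: [39, 34]
BINARY_OP + → 39 + 34 = 73. Stack: [73]
STORE_FAST r → r=73. Stack: []
LOAD_FAST_LOAD_FAST r,t → push 73,78. Stack: [73, 78]
BINARY_OP // → 73 // 78 = 0. Stack: [0]
LOAD_CONST → push 3. Stack: [0, 3]
BINARY_OP >> → 0 >> 3 = 0. Stack: [0]
STORE_FAST m → m=0. Stack: []
LOAD_FAST a → push 39. Stack: [39]
LOAD_CONST → push 5. Stack: [39, 5]
BINARY_OP // → 39 // 5 = 7. Stack: [7]
STORE_FAST x → x=7. Stack: []
LOAD_FAST_LOAD_FAST t,x → push 78,7. Stack: [78, 7]
BINARY_OP + → 78 + 7 = 85. Stack: [85]
STORE_FAST p → p=85. Stack: []
LOAD_FAST x → push 7. Stack: [7]
RETURN_VALUE → return 7.

78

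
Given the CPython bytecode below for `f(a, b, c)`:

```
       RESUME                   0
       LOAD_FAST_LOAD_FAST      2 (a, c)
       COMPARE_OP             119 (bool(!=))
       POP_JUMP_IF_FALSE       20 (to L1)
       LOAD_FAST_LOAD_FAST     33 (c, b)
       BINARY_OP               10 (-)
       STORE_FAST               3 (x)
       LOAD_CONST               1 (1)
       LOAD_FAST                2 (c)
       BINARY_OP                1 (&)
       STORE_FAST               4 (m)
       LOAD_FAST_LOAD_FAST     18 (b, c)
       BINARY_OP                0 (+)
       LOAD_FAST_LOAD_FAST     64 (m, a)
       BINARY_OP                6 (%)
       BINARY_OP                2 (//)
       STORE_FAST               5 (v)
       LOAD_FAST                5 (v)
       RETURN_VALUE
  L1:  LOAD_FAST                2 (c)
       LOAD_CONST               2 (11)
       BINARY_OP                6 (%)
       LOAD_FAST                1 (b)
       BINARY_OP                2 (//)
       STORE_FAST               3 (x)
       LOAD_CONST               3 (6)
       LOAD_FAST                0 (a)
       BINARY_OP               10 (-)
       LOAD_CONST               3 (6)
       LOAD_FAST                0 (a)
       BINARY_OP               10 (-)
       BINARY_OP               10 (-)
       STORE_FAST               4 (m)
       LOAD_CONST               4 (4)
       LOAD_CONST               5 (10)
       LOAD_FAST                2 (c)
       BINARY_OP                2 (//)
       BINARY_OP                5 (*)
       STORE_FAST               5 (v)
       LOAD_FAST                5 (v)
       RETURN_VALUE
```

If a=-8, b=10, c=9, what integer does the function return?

LOAD_FAST_LOAD_FAST a,c → push -8,9. Stack: [-8, 9]
COMPARE_OP bool(!=) → -8 vs 9 = True. Stack: [True]
POP_JUMP_IF_FALSE → pop True; no jump. Stack: []
LOAD_FAST_LOAD_FAST c,b → push 9,10. Stack: [9, 10]
BINARY_OP - → 9 - 10 = -1. Stack: [-1]
STORE_FAST x → x=-1. Stack: []
LOAD_CONST → push 1. Stack: [1]
LOAD_FAST c → push 9. Stack: [1, 9]
BINARY_OP & → 1 & 9 = 1. Stack: [1]
STORE_FAST m → m=1. Stack: []
LOAD_FAST_LOAD_FAST b,c → push 10,9. Stack: [10, 9]
BINARY_OP + → 10 + 9 = 19. Stack: [19]
LOAD_FAST_LOAD_FAST m,a → push 1,-8. Stack: [19, 1, -8]
BINARY_OP % → 1 % -8 = -7. Stack: [19, -7]
BINARY_OP // → 19 // -7 = -3. Stack: [-3]
STORE_FAST v → v=-3. Stack: []
LOAD_FAST v → push -3. Stack: [-3]
RETURN_VALUE → return -3.

-3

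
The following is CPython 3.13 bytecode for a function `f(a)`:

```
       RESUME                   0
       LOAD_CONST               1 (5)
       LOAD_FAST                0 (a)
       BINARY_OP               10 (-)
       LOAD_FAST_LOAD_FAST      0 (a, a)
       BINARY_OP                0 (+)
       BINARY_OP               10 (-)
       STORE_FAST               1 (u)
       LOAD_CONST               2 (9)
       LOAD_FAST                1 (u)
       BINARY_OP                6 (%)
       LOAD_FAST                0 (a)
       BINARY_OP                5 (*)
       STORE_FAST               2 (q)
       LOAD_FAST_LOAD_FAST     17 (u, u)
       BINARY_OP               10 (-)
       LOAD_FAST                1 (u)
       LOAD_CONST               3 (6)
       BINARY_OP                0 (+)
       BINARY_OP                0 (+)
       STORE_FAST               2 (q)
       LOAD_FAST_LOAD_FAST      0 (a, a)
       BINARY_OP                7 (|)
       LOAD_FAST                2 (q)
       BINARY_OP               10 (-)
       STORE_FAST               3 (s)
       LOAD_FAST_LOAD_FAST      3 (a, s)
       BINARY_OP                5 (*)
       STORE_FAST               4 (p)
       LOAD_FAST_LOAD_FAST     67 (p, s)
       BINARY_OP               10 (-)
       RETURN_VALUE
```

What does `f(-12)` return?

LOAD_CONST → push 5. Stack: [5]
LOAD_FAST a → push -12. Stack: [5, -12]
BINARY_OP - → 5 - -12 = 17. Stack: [17]
LOAD_FAST_LOAD_FAST a,a → push -12,-12. Stack: [17, -12, -12]
BINARY_OP + → -12 + -12 = -24. Stack: [17, -24]
BINARY_OP - → 17 - -24 = 41. Stack: [41]
STORE_FAST u → u=41. Stack: []
LOAD_CONST → push 9. Stack: [9]
LOAD_FAST u → push 41. Stack: [9, 41]
BINARY_OP % → 9 % 41 = 9. Stack: [9]
LOAD_FAST a → push -12. Stack: [9, -12]
BINARY_OP * → 9 * -12 = -108. Stack: [-108]
STORE_FAST q → q=-108. Stack: []
LOAD_FAST_LOAD_FAST u,u → push 41,41. Stack: [41, 41]
BINARY_OP - → 41 - 41 = 0. Stack: [0]
LOAD_FAST u → push 41. Stack: [0, 41]
LOAD_CONST → push 6. Stack: [0, 41, 6]
BINARY_OP + → 41 + 6 = 47. Stack: [0, 47]
BINARY_OP + → 0 + 47 = 47. Stack: [47]
STORE_FAST q → q=47. Stack: []
LOAD_FAST_LOAD_FAST a,a → push -12,-12. Stack: [-12, -12]
BINARY_OP | → -12 | -12 = -12. Stack: [-12]
LOAD_FAST q → push 47. Stack: [-12, 47]
BINARY_OP - → -12 - 47 = -59. Stack: [-59]
STORE_FAST s → s=-59. Stack: []
LOAD_FAST_LOAD_FAST a,s → push -12,-59. Stack: [-12, -59]
BINARY_OP * → -12 * -59 = 708. Stack: [708]
STORE_FAST p → p=708. Stack: []
LOAD_FAST_LOAD_FAST p,s → push 708,-59. Stack: [708, -59]
BINARY_OP - → 708 - -59 = 767. Stack: [767]
RETURN_VALUE → return 767.

767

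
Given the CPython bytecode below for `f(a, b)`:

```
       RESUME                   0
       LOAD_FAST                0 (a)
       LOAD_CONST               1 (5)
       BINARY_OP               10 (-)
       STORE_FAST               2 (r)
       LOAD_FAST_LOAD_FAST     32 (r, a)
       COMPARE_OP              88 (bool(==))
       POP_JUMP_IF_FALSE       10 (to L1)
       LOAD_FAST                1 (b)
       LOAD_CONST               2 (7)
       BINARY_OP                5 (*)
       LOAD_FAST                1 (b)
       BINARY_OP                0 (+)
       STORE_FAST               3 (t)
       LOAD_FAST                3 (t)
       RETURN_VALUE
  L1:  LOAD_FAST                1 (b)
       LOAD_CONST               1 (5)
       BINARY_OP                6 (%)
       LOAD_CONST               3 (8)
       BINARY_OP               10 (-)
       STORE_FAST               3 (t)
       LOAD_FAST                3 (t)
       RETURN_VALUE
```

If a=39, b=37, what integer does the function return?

LOAD_FAST a → push 39. Stack: [39]
LOAD_CONST → push 5. Stack: [39, 5]
BINARY_OP - → 39 - 5 = 34. Stack: [34]
STORE_FAST r → r=34. Stack: []
LOAD_FAST_LOAD_FAST r,a → push 34,39. Stack: [34, 39]
COMPARE_OP bool(==) → 34 vs 39 = False. Stack: [False]
POP_JUMP_IF_FALSE → pop False; jump. Stack: []
LOAD_FAST b → push 37. Stack: [37]
LOAD_CONST → push 5. Stack: [37, 5]
BINARY_OP % → 37 % 5 = 2. Stack: [2]
LOAD_CONST → push 8. Stack: [2, 8]
BINARY_OP - → 2 - 8 = -6. Stack: [-6]
STORE_FAST t → t=-6. Stack: []
LOAD_FAST t → push -6. Stack: [-6]
RETURN_VALUE → return -6.

-6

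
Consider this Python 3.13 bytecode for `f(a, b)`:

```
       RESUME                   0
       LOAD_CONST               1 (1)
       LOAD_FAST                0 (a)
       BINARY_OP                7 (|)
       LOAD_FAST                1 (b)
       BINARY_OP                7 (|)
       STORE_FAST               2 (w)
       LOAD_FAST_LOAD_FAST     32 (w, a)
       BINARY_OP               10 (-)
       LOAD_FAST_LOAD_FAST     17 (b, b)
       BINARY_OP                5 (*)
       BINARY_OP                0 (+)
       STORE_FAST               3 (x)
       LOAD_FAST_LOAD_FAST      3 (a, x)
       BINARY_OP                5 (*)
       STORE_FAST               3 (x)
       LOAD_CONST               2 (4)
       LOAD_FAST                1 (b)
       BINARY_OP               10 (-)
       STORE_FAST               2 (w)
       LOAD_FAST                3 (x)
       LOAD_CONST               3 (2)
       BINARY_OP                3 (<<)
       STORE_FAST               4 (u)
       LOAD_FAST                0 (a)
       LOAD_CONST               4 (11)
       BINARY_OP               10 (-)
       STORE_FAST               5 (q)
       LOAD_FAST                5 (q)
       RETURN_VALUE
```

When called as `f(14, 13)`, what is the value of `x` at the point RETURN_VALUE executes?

LOAD_CONST → push 1. Stack: [1]
LOAD_FAST a → push 14. Stack: [1, 14]
BINARY_OP | → 1 | 14 = 15. Stack: [15]
LOAD_FAST b → push 13. Stack: [15, 13]
BINARY_OP | → 15 | 13 = 15. Stack: [15]
STORE_FAST w → w=15. Stack: []
LOAD_FAST_LOAD_FAST w,a → push 15,14. Stack: [15, 14]
BINARY_OP - → 15 - 14 = 1. Stack: [1]
LOAD_FAST_LOAD_FAST b,b → push 13,13. Stack: [1, 13, 13]
BINARY_OP * → 13 * 13 = 169. Stack: [1, 169]
BINARY_OP + → 1 + 169 = 170. Stack: [170]
STORE_FAST x → x=170. Stack: []
LOAD_FAST_LOAD_FAST a,x → push 14,170. Stack: [14, 170]
BINARY_OP * → 14 * 170 = 2380. Stack: [2380]
STORE_FAST x → x=2380. Stack: []
LOAD_CONST → push 4. Stack: [4]
LOAD_FAST b → push 13. Stack: [4, 13]
BINARY_OP - → 4 - 13 = -9. Stack: [-9]
STORE_FAST w → w=-9. Stack: []
LOAD_FAST x → push 2380. Stack: [2380]
LOAD_CONST → push 2. Stack: [2380, 2]
BINARY_OP << → 2380 << 2 = 9520. Stack: [9520]
STORE_FAST u → u=9520. Stack: []
LOAD_FAST a → push 14. Stack: [14]
LOAD_CONST → push 11. Stack: [14, 11]
BINARY_OP - → 14 - 11 = 3. Stack: [3]
STORE_FAST q → q=3. Stack: []
LOAD_FAST q → push 3. Stack: [3]
RETURN_VALUE → return 3.

2380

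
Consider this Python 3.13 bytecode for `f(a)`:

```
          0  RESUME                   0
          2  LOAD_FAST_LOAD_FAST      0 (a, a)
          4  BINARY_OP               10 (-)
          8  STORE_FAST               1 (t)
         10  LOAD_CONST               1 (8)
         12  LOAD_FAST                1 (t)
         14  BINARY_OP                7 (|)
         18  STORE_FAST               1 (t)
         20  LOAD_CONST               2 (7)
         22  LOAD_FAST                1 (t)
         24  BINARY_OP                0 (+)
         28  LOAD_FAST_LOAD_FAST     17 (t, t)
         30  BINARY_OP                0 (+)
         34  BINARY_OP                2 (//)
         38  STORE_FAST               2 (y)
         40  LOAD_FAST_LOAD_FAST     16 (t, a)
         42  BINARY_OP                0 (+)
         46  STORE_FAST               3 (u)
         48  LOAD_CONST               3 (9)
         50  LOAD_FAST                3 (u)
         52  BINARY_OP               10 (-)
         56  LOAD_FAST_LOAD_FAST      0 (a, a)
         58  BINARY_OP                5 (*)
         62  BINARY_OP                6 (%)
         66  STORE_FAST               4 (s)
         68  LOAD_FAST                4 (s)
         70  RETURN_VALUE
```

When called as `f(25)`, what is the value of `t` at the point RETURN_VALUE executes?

LOAD_FAST_LOAD_FAST a,a → push 25,25. Stack: [25, 25]
BINARY_OP - → 25 - 25 = 0. Stack: [0]
STORE_FAST t → t=0. Stack: []
LOAD_CONST → push 8. Stack: [8]
LOAD_FAST t → push 0. Stack: [8, 0]
BINARY_OP | → 8 | 0 = 8. Stack: [8]
STORE_FAST t → t=8. Stack: []
LOAD_CONST → push 7. Stack: [7]
LOAD_FAST t → push 8. Stack: [7, 8]
BINARY_OP + → 7 + 8 = 15. Stack: [15]
LOAD_FAST_LOAD_FAST t,t → push 8,8. Stack: [15, 8, 8]
BINARY_OP + → 8 + 8 = 16. Stack: [15, 16]
BINARY_OP // → 15 // 16 = 0. Stack: [0]
STORE_FAST y → y=0. Stack: []
LOAD_FAST_LOAD_FAST t,a → push 8,25. Stack: [8, 25]
BINARY_OP + → 8 + 25 = 33. Stack: [33]
STORE_FAST u → u=33. Stack: []
LOAD_CONST → push 9. Stack: [9]
LOAD_FAST u → push 33. Stack: [9, 33]
BINARY_OP - → 9 - 33 = -24. Stack: [-24]
LOAD_FAST_LOAD_FAST a,a → push 25,25. Stack: [-24, 25, 25]
BINARY_OP * → 25 * 25 = 625. Stack: [-24, 625]
BINARY_OP % → -24 % 625 = 601. Stack: [601]
STORE_FAST s → s=601. Stack: []
LOAD_FAST s → push 601. Stack: [601]
RETURN_VALUE → return 601.

8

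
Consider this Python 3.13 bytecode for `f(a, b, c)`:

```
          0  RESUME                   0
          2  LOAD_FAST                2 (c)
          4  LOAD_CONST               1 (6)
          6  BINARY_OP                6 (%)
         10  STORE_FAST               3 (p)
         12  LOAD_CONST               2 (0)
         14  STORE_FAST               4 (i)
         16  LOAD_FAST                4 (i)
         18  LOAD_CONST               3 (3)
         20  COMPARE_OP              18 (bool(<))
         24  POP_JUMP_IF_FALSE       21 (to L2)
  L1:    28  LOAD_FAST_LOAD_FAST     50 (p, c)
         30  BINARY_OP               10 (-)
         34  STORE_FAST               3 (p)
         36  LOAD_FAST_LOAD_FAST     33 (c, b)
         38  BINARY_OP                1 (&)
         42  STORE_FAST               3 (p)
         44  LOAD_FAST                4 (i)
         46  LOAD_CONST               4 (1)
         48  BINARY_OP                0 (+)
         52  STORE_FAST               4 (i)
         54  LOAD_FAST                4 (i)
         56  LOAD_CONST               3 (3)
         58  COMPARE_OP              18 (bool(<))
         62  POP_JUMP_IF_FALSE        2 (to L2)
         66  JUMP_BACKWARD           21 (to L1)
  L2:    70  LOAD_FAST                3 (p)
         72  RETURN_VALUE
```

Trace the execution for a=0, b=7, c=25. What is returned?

1

LOAD_FAST c → push 25. Stack: [25]
LOAD_CONST → push 6. Stack: [25, 6]
BINARY_OP % → 25 % 6 = 1. Stack: [1]
STORE_FAST p → p=1. Stack: []
LOAD_CONST → push 0. Stack: [0]
STORE_FAST i → i=0. Stack: []
LOAD_FAST i → push 0. Stack: [0]
LOAD_CONST → push 3. Stack: [0, 3]
COMPARE_OP bool(<) → 0 vs 3 = True. Stack: [True]
POP_JUMP_IF_FALSE → pop True; no jump. Stack: []
LOAD_FAST_LOAD_FAST p,c → push 1,25. Stack: [1, 25]
BINARY_OP - → 1 - 25 = -24. Stack: [-24]
STORE_FAST p → p=-24. Stack: []
LOAD_FAST_LOAD_FAST c,b → push 25,7. Stack: [25, 7]
BINARY_OP & → 25 & 7 = 1. Stack: [1]
STORE_FAST p → p=1. Stack: []
LOAD_FAST i → push 0. Stack: [0]
LOAD_CONST → push 1. Stack: [0, 1]
BINARY_OP + → 0 + 1 = 1. Stack: [1]
STORE_FAST i → i=1. Stack: []
LOAD_FAST i → push 1. Stack: [1]
LOAD_CONST → push 3. Stack: [1, 3]
COMPARE_OP bool(<) → 1 vs 3 = True. Stack: [True]
POP_JUMP_IF_FALSE → pop True; no jump. Stack: []
LOAD_FAST_LOAD_FAST p,c → push 1,25. Stack: [1, 25]
BINARY_OP - → 1 - 25 = -24. Stack: [-24]
STORE_FAST p → p=-24. Stack: []
LOAD_FAST_LOAD_FAST c,b → push 25,7. Stack: [25, 7]
BINARY_OP & → 25 & 7 = 1. Stack: [1]
STORE_FAST p → p=1. Stack: []
LOAD_FAST i → push 1. Stack: [1]
LOAD_CONST → push 1. Stack: [1, 1]
BINARY_OP + → 1 + 1 = 2. Stack: [2]
STORE_FAST i → i=2. Stack: []
LOAD_FAST i → push 2. Stack: [2]
LOAD_CONST → push 3. Stack: [2, 3]
COMPARE_OP bool(<) → 2 vs 3 = True. Stack: [True]
POP_JUMP_IF_FALSE → pop True; no jump. Stack: []
LOAD_FAST_LOAD_FAST p,c → push 1,25. Stack: [1, 25]
BINARY_OP - → 1 - 25 = -24. Stack: [-24]
STORE_FAST p → p=-24. Stack: []
LOAD_FAST_LOAD_FAST c,b → push 25,7. Stack: [25, 7]
BINARY_OP & → 25 & 7 = 1. Stack: [1]
STORE_FAST p → p=1. Stack: []
LOAD_FAST i → push 2. Stack: [2]
LOAD_CONST → push 1. Stack: [2, 1]
BINARY_OP + → 2 + 1 = 3. Stack: [3]
STORE_FAST i → i=3. Stack: []
LOAD_FAST i → push 3. Stack: [3]
LOAD_CONST → push 3. Stack: [3, 3]
COMPARE_OP bool(<) → 3 vs 3 = False. Stack: [False]
POP_JUMP_IF_FALSE → pop False; jump. Stack: []
LOAD_FAST p → push 1. Stack: [1]
RETURN_VALUE → return 1.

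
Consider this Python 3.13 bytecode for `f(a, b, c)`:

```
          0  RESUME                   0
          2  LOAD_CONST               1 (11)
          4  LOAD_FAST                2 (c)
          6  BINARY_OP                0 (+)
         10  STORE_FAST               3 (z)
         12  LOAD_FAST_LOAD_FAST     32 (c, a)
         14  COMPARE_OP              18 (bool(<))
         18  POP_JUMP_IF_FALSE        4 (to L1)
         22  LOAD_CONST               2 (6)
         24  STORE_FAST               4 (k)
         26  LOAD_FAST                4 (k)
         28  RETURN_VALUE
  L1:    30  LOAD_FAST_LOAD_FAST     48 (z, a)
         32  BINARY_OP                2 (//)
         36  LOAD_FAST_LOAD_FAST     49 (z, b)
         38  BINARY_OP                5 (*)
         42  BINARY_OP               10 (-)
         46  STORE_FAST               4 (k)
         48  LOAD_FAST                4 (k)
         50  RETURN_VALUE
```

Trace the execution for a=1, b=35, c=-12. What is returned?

6

LOAD_CONST → push 11. Stack: [11]
LOAD_FAST c → push -12. Stack: [11, -12]
BINARY_OP + → 11 + -12 = -1. Stack: [-1]
STORE_FAST z → z=-1. Stack: []
LOAD_FAST_LOAD_FAST c,a → push -12,1. Stack: [-12, 1]
COMPARE_OP bool(<) → -12 vs 1 = True. Stack: [True]
POP_JUMP_IF_FALSE → pop True; no jump. Stack: []
LOAD_CONST → push 6. Stack: [6]
STORE_FAST k → k=6. Stack: []
LOAD_FAST k → push 6. Stack: [6]
RETURN_VALUE → return 6.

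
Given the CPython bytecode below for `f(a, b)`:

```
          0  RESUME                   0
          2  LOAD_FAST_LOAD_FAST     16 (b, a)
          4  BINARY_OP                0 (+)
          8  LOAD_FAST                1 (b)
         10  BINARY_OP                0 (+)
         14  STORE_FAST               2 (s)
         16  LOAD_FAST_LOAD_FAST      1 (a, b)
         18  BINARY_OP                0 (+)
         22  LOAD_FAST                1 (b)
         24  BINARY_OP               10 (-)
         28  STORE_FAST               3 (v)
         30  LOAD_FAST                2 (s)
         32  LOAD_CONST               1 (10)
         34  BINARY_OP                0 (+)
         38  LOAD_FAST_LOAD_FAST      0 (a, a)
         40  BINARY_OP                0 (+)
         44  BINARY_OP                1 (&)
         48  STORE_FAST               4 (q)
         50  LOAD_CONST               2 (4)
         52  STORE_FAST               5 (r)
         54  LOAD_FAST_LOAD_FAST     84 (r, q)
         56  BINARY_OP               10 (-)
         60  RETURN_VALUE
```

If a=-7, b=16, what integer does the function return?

LOAD_FAST_LOAD_FAST b,a → push 16,-7. Stack: [16, -7]
BINARY_OP + → 16 + -7 = 9. Stack: [9]
LOAD_FAST b → push 16. Stack: [9, 16]
BINARY_OP + → 9 + 16 = 25. Stack: [25]
STORE_FAST s → s=25. Stack: []
LOAD_FAST_LOAD_FAST a,b → push -7,16. Stack: [-7, 16]
BINARY_OP + → -7 + 16 = 9. Stack: [9]
LOAD_FAST b → push 16. Stack: [9, 16]
BINARY_OP - → 9 - 16 = -7. Stack: [-7]
STORE_FAST v → v=-7. Stack: []
LOAD_FAST s → push 25. Stack: [25]
LOAD_CONST → push 10. Stack: [25, 10]
BINARY_OP + → 25 + 10 = 35. Stack: [35]
LOAD_FAST_LOAD_FAST a,a → push -7,-7. Stack: [35, -7, -7]
BINARY_OP + → -7 + -7 = -14. Stack: [35, -14]
BINARY_OP & → 35 & -14 = 34. Stack: [34]
STORE_FAST q → q=34. Stack: []
LOAD_CONST → push 4. Stack: [4]
STORE_FAST r → r=4. Stack: []
LOAD_FAST_LOAD_FAST r,q → push 4,34. Stack: [4, 34]
BINARY_OP - → 4 - 34 = -30. Stack: [-30]
RETURN_VALUE → return -30.

-30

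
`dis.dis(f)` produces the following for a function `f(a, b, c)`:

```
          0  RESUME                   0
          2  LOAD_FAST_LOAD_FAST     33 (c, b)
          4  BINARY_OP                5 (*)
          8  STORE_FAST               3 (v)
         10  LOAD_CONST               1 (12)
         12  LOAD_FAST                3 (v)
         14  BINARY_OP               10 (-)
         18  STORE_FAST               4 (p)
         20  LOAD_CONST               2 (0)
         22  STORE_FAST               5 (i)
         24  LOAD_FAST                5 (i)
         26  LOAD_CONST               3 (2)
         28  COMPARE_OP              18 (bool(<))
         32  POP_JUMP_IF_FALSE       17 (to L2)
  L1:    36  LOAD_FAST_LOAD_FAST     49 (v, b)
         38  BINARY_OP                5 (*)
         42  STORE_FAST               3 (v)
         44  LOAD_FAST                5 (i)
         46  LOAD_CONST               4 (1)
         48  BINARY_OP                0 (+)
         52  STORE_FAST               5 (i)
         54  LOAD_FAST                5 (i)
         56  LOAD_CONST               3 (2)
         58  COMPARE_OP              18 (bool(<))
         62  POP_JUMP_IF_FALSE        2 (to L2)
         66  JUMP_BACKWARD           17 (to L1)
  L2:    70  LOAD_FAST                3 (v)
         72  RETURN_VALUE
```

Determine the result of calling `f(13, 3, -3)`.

LOAD_FAST_LOAD_FAST c,b → push -3,3. Stack: [-3, 3]
BINARY_OP * → -3 * 3 = -9. Stack: [-9]
STORE_FAST v → v=-9. Stack: []
LOAD_CONST → push 12. Stack: [12]
LOAD_FAST v → push -9. Stack: [12, -9]
BINARY_OP - → 12 - -9 = 21. Stack: [21]
STORE_FAST p → p=21. Stack: []
LOAD_CONST → push 0. Stack: [0]
STORE_FAST i → i=0. Stack: []
LOAD_FAST i → push 0. Stack: [0]
LOAD_CONST → push 2. Stack: [0, 2]
COMPARE_OP bool(<) → 0 vs 2 = True. Stack: [True]
POP_JUMP_IF_FALSE → pop True; no jump. Stack: []
LOAD_FAST_LOAD_FAST v,b → push -9,3. Stack: [-9, 3]
BINARY_OP * → -9 * 3 = -27. Stack: [-27]
STORE_FAST v → v=-27. Stack: []
LOAD_FAST i → push 0. Stack: [0]
LOAD_CONST → push 1. Stack: [0, 1]
BINARY_OP + → 0 + 1 = 1. Stack: [1]
STORE_FAST i → i=1. Stack: []
LOAD_FAST i → push 1. Stack: [1]
LOAD_CONST → push 2. Stack: [1, 2]
COMPARE_OP bool(<) → 1 vs 2 = True. Stack: [True]
POP_JUMP_IF_FALSE → pop True; no jump. Stack: []
LOAD_FAST_LOAD_FAST v,b → push -27,3. Stack: [-27, 3]
BINARY_OP * → -27 * 3 = -81. Stack: [-81]
STORE_FAST v → v=-81. Stack: []
LOAD_FAST i → push 1. Stack: [1]
LOAD_CONST → push 1. Stack: [1, 1]
BINARY_OP + → 1 + 1 = 2. Stack: [2]
STORE_FAST i → i=2. Stack: []
LOAD_FAST i → push 2. Stack: [2]
LOAD_CONST → push 2. Stack: [2, 2]
COMPARE_OP bool(<) → 2 vs 2 = False. Stack: [False]
POP_JUMP_IF_FALSE → pop False; jump. Stack: []
LOAD_FAST v → push -81. Stack: [-81]
RETURN_VALUE → return -81.

-81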